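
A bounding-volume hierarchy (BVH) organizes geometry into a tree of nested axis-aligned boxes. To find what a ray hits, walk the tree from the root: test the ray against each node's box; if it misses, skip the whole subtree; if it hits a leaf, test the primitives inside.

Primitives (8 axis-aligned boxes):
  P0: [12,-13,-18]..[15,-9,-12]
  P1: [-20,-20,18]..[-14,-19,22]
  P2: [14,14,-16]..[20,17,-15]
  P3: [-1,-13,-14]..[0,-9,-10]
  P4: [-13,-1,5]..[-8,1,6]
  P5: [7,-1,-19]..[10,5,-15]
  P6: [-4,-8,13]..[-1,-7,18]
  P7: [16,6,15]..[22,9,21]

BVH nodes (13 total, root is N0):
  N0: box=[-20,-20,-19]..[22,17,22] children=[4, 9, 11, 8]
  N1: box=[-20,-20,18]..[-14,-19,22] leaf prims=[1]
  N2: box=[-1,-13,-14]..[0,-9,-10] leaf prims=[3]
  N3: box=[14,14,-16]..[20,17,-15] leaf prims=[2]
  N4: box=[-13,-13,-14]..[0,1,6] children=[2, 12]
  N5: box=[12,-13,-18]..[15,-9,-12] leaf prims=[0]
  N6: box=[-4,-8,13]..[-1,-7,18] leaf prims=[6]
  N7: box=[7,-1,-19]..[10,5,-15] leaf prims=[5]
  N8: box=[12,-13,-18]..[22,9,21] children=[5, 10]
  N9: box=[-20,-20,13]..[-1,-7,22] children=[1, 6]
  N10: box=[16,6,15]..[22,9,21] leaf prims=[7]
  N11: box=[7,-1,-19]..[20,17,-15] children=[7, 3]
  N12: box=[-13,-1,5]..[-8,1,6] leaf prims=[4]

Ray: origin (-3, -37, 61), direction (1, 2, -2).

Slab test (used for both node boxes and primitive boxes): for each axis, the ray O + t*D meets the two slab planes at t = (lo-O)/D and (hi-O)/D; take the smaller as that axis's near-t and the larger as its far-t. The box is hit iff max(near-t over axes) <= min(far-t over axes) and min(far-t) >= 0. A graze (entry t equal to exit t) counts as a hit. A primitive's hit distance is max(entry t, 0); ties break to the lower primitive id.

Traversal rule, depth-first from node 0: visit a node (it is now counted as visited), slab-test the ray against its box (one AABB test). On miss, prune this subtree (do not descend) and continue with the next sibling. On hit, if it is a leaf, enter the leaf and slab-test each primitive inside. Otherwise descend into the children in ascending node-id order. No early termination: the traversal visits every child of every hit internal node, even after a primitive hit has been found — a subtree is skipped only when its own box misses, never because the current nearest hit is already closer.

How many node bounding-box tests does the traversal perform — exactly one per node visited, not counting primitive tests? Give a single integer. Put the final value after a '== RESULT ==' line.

Traverse from the root:
N0 x:[-17,25] y:[17/2,27] z:[39/2,40] -> hit [39/2,25], descend [4, 8, 9, 11]
  N4 x:[-10,3] y:[12,19] z:[55/2,75/2] -> miss, prune
  N8 x:[15,25] y:[12,23] z:[20,79/2] -> hit [20,23], descend [5, 10]
    N5 x:[15,18] y:[12,14] z:[73/2,79/2] -> miss, prune
    N10 x:[19,25] y:[43/2,23] z:[20,23] -> hit [43/2,23] leaf, test {P7@t=43/2}
  N9 x:[-17,2] y:[17/2,15] z:[39/2,24] -> miss, prune
  N11 x:[10,23] y:[18,27] z:[38,40] -> miss, prune

Summary -> nodes [0, 4, 8, 5, 10, 9, 11]; box-tests=7; leaf-entries=1; first=P7

== RESULT ==
7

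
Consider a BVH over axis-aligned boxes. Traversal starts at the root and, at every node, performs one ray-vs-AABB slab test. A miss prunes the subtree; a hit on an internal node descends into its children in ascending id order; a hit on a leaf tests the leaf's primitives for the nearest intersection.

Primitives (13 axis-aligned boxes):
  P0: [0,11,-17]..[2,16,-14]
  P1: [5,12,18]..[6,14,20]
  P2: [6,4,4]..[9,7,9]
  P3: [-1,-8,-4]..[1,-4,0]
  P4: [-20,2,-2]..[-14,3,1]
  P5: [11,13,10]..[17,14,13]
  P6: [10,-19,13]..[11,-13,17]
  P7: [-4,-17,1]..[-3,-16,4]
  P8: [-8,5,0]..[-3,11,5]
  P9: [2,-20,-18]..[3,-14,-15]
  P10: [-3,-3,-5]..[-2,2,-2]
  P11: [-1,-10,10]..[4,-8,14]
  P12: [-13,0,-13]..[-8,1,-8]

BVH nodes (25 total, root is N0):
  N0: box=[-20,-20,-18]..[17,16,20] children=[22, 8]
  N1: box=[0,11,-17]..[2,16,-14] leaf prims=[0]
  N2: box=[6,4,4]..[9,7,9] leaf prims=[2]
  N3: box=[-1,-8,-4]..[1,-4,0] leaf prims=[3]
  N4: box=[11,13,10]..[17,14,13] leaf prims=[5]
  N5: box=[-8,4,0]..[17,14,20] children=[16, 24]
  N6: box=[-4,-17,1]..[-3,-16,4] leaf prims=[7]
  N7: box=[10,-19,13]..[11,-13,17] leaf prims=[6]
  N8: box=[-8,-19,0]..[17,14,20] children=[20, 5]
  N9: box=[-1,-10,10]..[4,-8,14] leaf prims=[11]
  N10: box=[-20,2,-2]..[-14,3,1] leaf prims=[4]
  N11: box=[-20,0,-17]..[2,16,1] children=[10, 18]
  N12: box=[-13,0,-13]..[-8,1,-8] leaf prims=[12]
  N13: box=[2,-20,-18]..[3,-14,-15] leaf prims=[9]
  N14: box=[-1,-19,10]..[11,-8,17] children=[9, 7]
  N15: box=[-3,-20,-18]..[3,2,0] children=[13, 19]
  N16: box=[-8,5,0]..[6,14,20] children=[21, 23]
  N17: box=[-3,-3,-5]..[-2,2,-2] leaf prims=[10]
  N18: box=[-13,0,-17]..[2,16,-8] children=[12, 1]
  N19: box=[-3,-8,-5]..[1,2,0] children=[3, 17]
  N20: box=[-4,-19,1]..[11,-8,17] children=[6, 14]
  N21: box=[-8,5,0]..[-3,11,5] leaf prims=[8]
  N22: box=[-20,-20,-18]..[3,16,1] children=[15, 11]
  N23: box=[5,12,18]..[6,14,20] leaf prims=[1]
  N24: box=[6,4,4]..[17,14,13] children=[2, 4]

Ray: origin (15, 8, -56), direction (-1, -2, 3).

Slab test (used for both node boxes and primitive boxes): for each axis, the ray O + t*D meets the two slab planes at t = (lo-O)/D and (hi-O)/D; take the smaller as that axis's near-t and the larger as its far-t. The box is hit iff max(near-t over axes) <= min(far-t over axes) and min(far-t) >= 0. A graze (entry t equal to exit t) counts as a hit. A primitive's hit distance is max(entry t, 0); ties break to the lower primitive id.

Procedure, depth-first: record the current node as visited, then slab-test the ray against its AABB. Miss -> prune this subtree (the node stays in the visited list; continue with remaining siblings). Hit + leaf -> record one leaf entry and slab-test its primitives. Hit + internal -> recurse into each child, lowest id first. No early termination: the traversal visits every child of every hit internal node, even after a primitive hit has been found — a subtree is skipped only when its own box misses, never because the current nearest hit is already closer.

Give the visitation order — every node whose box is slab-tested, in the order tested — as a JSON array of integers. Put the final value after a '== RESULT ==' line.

Traverse from the root:
N0 x:[-2,35] y:[-4,14] z:[38/3,76/3] -> hit [38/3,14], descend [8, 22]
  N8 x:[-2,23] y:[-3,27/2] z:[56/3,76/3] -> miss, prune
  N22 x:[12,35] y:[-4,14] z:[38/3,19] -> hit [38/3,14], descend [11, 15]
    N11 x:[13,35] y:[-4,4] z:[13,19] -> miss, prune
    N15 x:[12,18] y:[3,14] z:[38/3,56/3] -> hit [38/3,14], descend [13, 19]
      N13 x:[12,13] y:[11,14] z:[38/3,41/3] -> hit [38/3,13] leaf, test {P9@t=38/3}
      N19 x:[14,18] y:[3,8] z:[17,56/3] -> miss, prune

Visited [0, 8, 22, 11, 15, 13, 19]. Tests: 7 box, 1 leaf. Nearest: P9.

== RESULT ==
[0, 8, 22, 11, 15, 13, 19]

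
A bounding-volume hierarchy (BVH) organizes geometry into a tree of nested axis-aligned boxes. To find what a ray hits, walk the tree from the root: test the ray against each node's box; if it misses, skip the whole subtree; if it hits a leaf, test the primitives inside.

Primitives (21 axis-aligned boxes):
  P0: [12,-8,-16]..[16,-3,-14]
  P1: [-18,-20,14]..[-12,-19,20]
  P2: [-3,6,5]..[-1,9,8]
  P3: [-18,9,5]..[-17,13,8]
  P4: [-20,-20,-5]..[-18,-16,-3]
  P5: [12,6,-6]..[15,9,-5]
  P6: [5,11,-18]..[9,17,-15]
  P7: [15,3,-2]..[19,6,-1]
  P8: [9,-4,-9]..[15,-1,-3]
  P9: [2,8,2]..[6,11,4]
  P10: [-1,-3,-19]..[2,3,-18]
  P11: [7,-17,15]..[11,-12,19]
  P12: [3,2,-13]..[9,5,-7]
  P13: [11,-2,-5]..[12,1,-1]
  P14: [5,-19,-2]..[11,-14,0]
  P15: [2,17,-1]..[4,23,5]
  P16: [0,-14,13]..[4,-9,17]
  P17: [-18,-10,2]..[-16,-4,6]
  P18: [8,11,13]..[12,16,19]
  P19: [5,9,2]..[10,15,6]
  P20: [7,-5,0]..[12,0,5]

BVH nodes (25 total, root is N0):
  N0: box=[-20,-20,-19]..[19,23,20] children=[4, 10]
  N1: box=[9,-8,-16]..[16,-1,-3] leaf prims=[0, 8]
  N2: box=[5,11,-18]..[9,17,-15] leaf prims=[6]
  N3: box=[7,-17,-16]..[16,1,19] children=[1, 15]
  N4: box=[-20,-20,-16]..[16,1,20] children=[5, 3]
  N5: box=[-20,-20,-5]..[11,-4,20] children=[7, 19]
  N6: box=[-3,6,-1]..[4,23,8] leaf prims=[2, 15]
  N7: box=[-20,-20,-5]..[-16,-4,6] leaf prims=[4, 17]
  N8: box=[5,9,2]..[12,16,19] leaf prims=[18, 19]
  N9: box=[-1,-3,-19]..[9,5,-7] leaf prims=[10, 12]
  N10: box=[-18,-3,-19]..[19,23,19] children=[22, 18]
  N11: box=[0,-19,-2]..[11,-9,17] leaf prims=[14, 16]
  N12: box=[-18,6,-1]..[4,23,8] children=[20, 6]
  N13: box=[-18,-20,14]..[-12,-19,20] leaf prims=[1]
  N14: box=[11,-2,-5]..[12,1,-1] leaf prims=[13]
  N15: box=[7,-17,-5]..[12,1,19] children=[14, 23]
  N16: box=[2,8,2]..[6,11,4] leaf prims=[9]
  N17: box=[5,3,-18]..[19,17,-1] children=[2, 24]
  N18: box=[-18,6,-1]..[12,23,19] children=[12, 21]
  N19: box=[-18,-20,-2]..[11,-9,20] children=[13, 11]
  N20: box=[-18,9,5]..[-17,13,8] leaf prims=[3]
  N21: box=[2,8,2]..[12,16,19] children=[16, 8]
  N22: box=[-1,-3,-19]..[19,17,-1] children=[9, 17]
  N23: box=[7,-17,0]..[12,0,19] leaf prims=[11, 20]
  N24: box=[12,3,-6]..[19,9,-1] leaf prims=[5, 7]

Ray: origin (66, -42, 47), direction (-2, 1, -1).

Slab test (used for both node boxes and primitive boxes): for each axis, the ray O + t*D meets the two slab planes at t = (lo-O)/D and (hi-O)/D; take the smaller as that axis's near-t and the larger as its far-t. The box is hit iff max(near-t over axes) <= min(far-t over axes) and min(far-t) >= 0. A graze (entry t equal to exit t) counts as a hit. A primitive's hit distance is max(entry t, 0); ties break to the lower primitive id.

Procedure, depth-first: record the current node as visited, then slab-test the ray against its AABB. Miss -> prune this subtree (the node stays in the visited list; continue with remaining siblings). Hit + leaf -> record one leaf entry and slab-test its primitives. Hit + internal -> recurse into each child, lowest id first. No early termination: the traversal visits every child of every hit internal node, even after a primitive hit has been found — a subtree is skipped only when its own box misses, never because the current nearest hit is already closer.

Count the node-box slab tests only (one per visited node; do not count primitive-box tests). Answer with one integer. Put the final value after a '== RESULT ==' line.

Traverse from the root:
N0 x:[47/2,43] y:[22,65] z:[27,66] -> hit [27,43], descend [4, 10]
  N4 x:[25,43] y:[22,43] z:[27,63] -> hit [27,43], descend [3, 5]
    N3 x:[25,59/2] y:[25,43] z:[28,63] -> hit [28,59/2], descend [1, 15]
      N1 x:[25,57/2] y:[34,41] z:[50,63] -> miss, prune
      N15 x:[27,59/2] y:[25,43] z:[28,52] -> hit [28,59/2], descend [14, 23]
        N14 x:[27,55/2] y:[40,43] z:[48,52] -> miss, prune
        N23 x:[27,59/2] y:[25,42] z:[28,47] -> hit [28,59/2] leaf, test {P11@t=28, P20(miss)}
    N5 x:[55/2,43] y:[22,38] z:[27,52] -> hit [55/2,38], descend [7, 19]
      N7 x:[41,43] y:[22,38] z:[41,52] -> miss, prune
      N19 x:[55/2,42] y:[22,33] z:[27,49] -> hit [55/2,33], descend [11, 13]
        N11 x:[55/2,33] y:[23,33] z:[30,49] -> hit [30,33] leaf, test {P14(miss), P16@t=31}
        N13 x:[39,42] y:[22,23] z:[27,33] -> miss, prune
  N10 x:[47/2,42] y:[39,65] z:[28,66] -> hit [39,42], descend [18, 22]
    N18 x:[27,42] y:[48,65] z:[28,48] -> miss, prune
    N22 x:[47/2,67/2] y:[39,59] z:[48,66] -> miss, prune

15 AABB tests over nodes [0, 4, 3, 1, 15, 14, 23, 5, 7, 19, 11, 13, 10, 18, 22]; 2 leaves entered; closest P11.

== RESULT ==
15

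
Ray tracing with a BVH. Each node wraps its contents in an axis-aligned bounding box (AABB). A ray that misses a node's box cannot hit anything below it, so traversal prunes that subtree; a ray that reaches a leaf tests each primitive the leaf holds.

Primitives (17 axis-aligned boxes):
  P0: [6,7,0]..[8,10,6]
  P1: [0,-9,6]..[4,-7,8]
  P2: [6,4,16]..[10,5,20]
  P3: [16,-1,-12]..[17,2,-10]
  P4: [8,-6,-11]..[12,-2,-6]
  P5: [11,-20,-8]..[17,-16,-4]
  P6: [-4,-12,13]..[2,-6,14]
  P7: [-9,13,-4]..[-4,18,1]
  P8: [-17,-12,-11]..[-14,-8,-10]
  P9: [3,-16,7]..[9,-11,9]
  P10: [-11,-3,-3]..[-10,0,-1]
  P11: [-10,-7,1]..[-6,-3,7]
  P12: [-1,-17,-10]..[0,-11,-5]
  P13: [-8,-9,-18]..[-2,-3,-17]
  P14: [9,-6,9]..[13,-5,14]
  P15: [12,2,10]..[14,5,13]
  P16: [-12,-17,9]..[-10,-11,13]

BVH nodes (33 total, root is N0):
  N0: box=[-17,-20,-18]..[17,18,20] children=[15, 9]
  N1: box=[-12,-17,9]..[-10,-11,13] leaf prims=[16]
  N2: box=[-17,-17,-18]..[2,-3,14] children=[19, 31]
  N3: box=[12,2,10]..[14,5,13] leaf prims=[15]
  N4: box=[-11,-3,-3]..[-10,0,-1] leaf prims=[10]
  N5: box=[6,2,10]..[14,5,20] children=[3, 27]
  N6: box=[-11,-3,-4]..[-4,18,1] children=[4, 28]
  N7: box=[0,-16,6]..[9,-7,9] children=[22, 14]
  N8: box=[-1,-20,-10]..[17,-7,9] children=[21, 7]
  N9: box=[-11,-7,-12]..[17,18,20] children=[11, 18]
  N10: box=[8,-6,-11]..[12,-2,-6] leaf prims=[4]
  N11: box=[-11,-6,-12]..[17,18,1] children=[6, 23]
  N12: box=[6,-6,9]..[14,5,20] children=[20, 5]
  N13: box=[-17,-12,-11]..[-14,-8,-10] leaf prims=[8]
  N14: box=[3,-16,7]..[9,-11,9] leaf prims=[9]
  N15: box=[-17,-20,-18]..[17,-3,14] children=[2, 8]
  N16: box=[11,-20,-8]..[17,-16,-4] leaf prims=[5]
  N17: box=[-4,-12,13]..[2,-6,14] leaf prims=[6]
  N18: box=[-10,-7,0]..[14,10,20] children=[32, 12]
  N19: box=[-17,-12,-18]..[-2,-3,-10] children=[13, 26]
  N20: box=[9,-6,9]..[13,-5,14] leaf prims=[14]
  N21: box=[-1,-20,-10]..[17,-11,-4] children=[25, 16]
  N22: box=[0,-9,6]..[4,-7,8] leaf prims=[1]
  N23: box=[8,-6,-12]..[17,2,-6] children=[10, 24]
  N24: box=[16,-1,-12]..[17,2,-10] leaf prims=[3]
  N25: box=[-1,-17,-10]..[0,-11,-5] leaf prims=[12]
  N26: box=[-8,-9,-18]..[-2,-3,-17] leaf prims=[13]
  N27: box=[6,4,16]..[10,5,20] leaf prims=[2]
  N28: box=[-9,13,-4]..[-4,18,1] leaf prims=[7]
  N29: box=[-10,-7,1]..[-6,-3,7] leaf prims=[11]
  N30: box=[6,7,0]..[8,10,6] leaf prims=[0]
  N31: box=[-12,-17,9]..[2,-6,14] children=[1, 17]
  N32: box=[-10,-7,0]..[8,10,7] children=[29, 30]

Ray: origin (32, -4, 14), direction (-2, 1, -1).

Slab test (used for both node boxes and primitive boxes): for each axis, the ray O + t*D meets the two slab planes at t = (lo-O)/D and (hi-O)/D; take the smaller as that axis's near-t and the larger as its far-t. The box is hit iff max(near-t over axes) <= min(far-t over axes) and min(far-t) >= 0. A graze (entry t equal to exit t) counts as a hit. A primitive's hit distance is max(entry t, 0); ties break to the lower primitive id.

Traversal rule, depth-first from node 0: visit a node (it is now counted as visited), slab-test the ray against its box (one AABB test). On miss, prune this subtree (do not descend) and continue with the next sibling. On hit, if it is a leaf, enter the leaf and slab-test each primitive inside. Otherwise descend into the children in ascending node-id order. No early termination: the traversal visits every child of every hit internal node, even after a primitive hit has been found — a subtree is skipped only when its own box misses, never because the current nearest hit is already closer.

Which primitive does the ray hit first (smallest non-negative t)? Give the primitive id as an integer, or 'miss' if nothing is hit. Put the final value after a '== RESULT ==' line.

Trace the traversal:
N0 x:[15/2,49/2] y:[-16,22] z:[-6,32] -> hit [15/2,22], descend [9, 15]
  N9 x:[15/2,43/2] y:[-3,22] z:[-6,26] -> hit [15/2,43/2], descend [11, 18]
    N11 x:[15/2,43/2] y:[-2,22] z:[13,26] -> hit [13,43/2], descend [6, 23]
      N6 x:[18,43/2] y:[1,22] z:[13,18] -> hit [18,18], descend [4, 28]
        N4 x:[21,43/2] y:[1,4] z:[15,17] -> miss, prune
        N28 x:[18,41/2] y:[17,22] z:[13,18] -> hit [18,18] leaf, test {P7@t=18}
      N23 x:[15/2,12] y:[-2,6] z:[20,26] -> miss, prune
    N18 x:[9,21] y:[-3,14] z:[-6,14] -> hit [9,14], descend [12, 32]
      N12 x:[9,13] y:[-2,9] z:[-6,5] -> miss, prune
      N32 x:[12,21] y:[-3,14] z:[7,14] -> hit [12,14], descend [29, 30]
        N29 x:[19,21] y:[-3,1] z:[7,13] -> miss, prune
        N30 x:[12,13] y:[11,14] z:[8,14] -> hit [12,13] leaf, test {P0@t=12}
  N15 x:[15/2,49/2] y:[-16,1] z:[0,32] -> miss, prune

Visited [0, 9, 11, 6, 4, 28, 23, 18, 12, 32, 29, 30, 15]. Tests: 13 box, 2 leaf. Nearest: P0.

== RESULT ==
0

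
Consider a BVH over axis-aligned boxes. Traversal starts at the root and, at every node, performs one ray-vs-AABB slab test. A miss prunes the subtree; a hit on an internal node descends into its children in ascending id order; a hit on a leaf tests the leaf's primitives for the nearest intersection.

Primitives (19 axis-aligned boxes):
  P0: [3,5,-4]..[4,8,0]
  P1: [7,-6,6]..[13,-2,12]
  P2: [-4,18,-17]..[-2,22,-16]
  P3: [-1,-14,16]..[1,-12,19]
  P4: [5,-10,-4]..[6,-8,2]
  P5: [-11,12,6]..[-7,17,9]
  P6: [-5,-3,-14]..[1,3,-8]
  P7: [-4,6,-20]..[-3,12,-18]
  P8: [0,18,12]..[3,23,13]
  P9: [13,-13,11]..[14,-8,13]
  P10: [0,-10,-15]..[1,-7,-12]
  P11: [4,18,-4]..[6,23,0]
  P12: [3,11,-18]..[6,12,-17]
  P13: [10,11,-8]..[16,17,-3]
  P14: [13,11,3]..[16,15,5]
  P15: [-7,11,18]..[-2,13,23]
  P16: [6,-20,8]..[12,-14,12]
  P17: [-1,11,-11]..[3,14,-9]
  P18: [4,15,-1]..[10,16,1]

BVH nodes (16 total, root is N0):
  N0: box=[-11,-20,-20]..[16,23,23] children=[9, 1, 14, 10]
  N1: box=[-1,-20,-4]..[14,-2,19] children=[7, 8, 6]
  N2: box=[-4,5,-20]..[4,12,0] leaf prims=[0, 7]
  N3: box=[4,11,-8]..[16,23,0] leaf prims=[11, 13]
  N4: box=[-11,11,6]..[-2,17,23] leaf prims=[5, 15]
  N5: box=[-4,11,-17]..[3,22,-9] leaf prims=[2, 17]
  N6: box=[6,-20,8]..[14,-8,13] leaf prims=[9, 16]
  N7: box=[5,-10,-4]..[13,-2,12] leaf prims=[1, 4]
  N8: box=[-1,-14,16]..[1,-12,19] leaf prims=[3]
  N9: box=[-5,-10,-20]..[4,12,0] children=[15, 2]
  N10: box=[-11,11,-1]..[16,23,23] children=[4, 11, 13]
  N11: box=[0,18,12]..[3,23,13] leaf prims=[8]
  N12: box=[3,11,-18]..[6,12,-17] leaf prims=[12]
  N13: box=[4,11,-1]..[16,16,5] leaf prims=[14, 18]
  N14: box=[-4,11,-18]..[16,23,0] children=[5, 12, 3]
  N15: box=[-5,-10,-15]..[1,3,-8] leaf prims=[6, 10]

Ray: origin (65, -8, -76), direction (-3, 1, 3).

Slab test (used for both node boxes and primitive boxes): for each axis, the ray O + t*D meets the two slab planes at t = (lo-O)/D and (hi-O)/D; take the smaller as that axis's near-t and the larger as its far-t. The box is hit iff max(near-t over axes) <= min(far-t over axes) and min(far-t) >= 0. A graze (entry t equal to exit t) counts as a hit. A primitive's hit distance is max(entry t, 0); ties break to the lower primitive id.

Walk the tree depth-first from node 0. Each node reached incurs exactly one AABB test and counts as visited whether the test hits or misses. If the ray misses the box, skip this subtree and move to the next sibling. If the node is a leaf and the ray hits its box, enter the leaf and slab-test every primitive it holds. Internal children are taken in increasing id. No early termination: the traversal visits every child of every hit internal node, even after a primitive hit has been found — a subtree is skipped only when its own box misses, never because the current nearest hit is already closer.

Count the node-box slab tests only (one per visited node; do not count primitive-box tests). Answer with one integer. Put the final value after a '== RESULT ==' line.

Walk:
N0 x:[49/3,76/3] y:[-12,31] z:[56/3,33] -> hit [56/3,76/3], descend [1, 9, 10, 14]
  N1 x:[17,22] y:[-12,6] z:[24,95/3] -> miss, prune
  N9 x:[61/3,70/3] y:[-2,20] z:[56/3,76/3] -> miss, prune
  N10 x:[49/3,76/3] y:[19,31] z:[25,33] -> hit [25,76/3], descend [4, 11, 13]
    N4 x:[67/3,76/3] y:[19,25] z:[82/3,33] -> miss, prune
    N11 x:[62/3,65/3] y:[26,31] z:[88/3,89/3] -> miss, prune
    N13 x:[49/3,61/3] y:[19,24] z:[25,27] -> miss, prune
  N14 x:[49/3,23] y:[19,31] z:[58/3,76/3] -> hit [58/3,23], descend [3, 5, 12]
    N3 x:[49/3,61/3] y:[19,31] z:[68/3,76/3] -> miss, prune
    N5 x:[62/3,23] y:[19,30] z:[59/3,67/3] -> hit [62/3,67/3] leaf, test {P2(miss), P17@t=65/3}
    N12 x:[59/3,62/3] y:[19,20] z:[58/3,59/3] -> hit [59/3,59/3] leaf, test {P12@t=59/3}

Summary -> nodes [0, 1, 9, 10, 4, 11, 13, 14, 3, 5, 12]; box-tests=11; leaf-entries=2; first=P12

== RESULT ==
11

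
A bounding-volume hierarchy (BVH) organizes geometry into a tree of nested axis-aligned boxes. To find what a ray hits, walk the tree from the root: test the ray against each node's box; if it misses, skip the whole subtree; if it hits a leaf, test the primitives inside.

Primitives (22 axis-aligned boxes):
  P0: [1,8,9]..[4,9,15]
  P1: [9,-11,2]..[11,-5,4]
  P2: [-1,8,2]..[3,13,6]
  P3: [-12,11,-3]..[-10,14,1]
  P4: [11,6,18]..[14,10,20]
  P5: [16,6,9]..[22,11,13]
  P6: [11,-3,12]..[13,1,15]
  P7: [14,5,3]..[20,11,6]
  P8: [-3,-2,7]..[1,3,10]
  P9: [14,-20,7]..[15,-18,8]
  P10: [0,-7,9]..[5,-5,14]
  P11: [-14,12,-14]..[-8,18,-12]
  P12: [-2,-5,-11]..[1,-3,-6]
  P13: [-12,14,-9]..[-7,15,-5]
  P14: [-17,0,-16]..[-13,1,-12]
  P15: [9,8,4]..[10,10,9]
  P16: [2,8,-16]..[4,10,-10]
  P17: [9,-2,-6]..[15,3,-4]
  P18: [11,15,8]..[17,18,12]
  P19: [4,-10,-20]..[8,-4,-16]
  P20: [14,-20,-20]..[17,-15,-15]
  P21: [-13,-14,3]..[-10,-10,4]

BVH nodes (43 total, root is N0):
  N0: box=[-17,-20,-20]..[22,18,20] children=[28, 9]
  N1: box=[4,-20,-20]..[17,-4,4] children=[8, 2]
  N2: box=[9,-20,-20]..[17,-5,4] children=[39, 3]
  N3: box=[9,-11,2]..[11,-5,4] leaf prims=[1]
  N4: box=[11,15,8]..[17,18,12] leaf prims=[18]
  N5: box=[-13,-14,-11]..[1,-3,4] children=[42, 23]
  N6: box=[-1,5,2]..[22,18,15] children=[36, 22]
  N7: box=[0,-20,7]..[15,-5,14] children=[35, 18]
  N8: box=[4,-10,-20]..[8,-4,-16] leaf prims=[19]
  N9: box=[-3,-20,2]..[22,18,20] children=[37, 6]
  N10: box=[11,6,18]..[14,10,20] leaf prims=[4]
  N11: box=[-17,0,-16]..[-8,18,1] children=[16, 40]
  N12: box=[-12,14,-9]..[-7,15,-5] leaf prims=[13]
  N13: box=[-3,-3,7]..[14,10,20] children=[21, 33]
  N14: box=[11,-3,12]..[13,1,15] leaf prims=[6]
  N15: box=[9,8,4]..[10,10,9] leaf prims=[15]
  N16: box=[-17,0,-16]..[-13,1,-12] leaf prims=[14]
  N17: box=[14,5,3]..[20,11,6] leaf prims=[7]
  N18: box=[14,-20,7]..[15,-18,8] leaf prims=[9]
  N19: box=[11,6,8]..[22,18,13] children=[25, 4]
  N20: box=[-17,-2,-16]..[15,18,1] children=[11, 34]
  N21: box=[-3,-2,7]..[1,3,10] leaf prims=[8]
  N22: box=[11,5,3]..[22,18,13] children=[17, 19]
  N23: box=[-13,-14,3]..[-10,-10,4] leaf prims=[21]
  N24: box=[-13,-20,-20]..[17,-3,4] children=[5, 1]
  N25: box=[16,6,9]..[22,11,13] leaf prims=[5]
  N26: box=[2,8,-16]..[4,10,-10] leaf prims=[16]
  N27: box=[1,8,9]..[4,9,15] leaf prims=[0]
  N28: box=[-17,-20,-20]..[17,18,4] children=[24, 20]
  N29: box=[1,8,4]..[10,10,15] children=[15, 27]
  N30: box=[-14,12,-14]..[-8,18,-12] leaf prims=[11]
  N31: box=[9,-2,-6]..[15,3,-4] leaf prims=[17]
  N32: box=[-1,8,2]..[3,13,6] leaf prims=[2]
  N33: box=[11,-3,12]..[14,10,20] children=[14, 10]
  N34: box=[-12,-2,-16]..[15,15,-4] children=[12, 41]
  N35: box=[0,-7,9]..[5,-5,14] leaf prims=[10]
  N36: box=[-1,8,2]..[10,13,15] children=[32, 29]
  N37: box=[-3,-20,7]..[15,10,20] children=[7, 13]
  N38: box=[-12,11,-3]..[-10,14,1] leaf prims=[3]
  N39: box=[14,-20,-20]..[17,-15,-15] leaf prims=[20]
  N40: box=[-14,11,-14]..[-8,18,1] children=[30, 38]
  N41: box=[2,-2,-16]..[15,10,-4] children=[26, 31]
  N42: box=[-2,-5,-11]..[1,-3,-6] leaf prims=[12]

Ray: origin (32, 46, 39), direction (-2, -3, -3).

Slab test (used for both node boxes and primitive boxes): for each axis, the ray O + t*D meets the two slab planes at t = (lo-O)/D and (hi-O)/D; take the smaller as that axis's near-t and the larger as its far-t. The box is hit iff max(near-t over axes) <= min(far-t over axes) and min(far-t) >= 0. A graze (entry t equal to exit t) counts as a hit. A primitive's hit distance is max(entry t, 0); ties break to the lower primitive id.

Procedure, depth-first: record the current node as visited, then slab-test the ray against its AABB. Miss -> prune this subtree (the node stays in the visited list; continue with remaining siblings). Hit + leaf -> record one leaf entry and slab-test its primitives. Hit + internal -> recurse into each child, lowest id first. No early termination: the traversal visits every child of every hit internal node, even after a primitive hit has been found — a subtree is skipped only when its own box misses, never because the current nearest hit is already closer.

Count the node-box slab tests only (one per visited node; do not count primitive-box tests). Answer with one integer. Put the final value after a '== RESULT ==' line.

Traverse from the root:
N0 x:[5,49/2] y:[28/3,22] z:[19/3,59/3] -> hit [28/3,59/3], descend [9, 28]
  N9 x:[5,35/2] y:[28/3,22] z:[19/3,37/3] -> hit [28/3,37/3], descend [6, 37]
    N6 x:[5,33/2] y:[28/3,41/3] z:[8,37/3] -> hit [28/3,37/3], descend [22, 36]
      N22 x:[5,21/2] y:[28/3,41/3] z:[26/3,12] -> hit [28/3,21/2], descend [17, 19]
        N17 x:[6,9] y:[35/3,41/3] z:[11,12] -> miss, prune
        N19 x:[5,21/2] y:[28/3,40/3] z:[26/3,31/3] -> hit [28/3,31/3], descend [4, 25]
          N4 x:[15/2,21/2] y:[28/3,31/3] z:[9,31/3] -> hit [28/3,31/3] leaf, test {P18@t=28/3}
          N25 x:[5,8] y:[35/3,40/3] z:[26/3,10] -> miss, prune
      N36 x:[11,33/2] y:[11,38/3] z:[8,37/3] -> hit [11,37/3], descend [29, 32]
        N29 x:[11,31/2] y:[12,38/3] z:[8,35/3] -> miss, prune
        N32 x:[29/2,33/2] y:[11,38/3] z:[11,37/3] -> miss, prune
    N37 x:[17/2,35/2] y:[12,22] z:[19/3,32/3] -> miss, prune
  N28 x:[15/2,49/2] y:[28/3,22] z:[35/3,59/3] -> hit [35/3,59/3], descend [20, 24]
    N20 x:[17/2,49/2] y:[28/3,16] z:[38/3,55/3] -> hit [38/3,16], descend [11, 34]
      N11 x:[20,49/2] y:[28/3,46/3] z:[38/3,55/3] -> miss, prune
      N34 x:[17/2,22] y:[31/3,16] z:[43/3,55/3] -> hit [43/3,16], descend [12, 41]
        N12 x:[39/2,22] y:[31/3,32/3] z:[44/3,16] -> miss, prune
        N41 x:[17/2,15] y:[12,16] z:[43/3,55/3] -> hit [43/3,15], descend [26, 31]
          N26 x:[14,15] y:[12,38/3] z:[49/3,55/3] -> miss, prune
          N31 x:[17/2,23/2] y:[43/3,16] z:[43/3,15] -> miss, prune
    N24 x:[15/2,45/2] y:[49/3,22] z:[35/3,59/3] -> hit [49/3,59/3], descend [1, 5]
      N1 x:[15/2,14] y:[50/3,22] z:[35/3,59/3] -> miss, prune
      N5 x:[31/2,45/2] y:[49/3,20] z:[35/3,50/3] -> hit [49/3,50/3], descend [23, 42]
        N23 x:[21,45/2] y:[56/3,20] z:[35/3,12] -> miss, prune
        N42 x:[31/2,17] y:[49/3,17] z:[15,50/3] -> hit [49/3,50/3] leaf, test {P12@t=49/3}

order=[0, 9, 6, 22, 17, 19, 4, 25, 36, 29, 32, 37, 28, 20, 11, 34, 12, 41, 26, 31, 24, 1, 5, 23, 42]  |boxes|=25  |leaves|=2  hit=P18

== RESULT ==
25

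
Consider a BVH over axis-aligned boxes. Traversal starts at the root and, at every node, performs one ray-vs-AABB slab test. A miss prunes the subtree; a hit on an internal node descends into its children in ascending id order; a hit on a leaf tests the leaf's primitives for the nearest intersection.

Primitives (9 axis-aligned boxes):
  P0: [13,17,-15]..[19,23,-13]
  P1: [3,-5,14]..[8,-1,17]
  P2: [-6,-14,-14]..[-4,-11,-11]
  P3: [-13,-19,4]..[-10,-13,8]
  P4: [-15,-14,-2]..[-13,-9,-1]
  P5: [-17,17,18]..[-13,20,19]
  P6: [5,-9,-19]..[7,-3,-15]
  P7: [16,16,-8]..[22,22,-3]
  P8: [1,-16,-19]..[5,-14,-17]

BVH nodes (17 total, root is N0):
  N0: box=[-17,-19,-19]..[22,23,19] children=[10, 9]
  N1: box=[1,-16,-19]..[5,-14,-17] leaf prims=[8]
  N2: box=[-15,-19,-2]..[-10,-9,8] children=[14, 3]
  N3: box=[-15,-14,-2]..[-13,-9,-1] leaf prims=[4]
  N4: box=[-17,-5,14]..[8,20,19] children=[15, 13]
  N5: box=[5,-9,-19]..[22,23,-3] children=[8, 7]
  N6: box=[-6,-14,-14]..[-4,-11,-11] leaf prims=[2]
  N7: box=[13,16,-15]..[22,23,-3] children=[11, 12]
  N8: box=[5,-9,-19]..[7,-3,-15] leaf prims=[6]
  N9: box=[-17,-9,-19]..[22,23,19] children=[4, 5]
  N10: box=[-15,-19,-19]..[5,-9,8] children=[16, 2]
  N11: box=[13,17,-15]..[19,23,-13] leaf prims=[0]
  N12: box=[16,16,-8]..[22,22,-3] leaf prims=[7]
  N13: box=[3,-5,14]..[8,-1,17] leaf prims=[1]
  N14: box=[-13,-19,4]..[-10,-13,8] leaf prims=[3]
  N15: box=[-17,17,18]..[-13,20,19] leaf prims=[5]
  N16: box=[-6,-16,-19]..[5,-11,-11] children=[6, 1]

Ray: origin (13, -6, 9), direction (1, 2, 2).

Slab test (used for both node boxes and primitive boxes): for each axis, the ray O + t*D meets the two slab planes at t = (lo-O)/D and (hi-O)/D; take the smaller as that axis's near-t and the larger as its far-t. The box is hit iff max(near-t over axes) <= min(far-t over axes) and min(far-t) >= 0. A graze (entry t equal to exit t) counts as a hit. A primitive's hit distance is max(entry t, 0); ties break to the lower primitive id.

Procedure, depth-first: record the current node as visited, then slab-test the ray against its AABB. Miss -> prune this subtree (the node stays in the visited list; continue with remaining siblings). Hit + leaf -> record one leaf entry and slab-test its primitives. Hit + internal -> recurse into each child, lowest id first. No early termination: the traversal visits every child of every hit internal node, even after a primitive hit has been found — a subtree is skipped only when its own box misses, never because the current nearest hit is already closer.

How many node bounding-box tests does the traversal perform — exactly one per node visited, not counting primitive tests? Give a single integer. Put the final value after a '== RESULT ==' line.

Walk:
N0 x:[-30,9] y:[-13/2,29/2] z:[-14,5] -> hit [-13/2,5], descend [9, 10]
  N9 x:[-30,9] y:[-3/2,29/2] z:[-14,5] -> hit [-3/2,5], descend [4, 5]
    N4 x:[-30,-5] y:[1/2,13] z:[5/2,5] -> miss, prune
    N5 x:[-8,9] y:[-3/2,29/2] z:[-14,-6] -> miss, prune
  N10 x:[-28,-8] y:[-13/2,-3/2] z:[-14,-1/2] -> miss, prune

Summary -> nodes [0, 9, 4, 5, 10]; box-tests=5; leaf-entries=0; first=miss

== RESULT ==
5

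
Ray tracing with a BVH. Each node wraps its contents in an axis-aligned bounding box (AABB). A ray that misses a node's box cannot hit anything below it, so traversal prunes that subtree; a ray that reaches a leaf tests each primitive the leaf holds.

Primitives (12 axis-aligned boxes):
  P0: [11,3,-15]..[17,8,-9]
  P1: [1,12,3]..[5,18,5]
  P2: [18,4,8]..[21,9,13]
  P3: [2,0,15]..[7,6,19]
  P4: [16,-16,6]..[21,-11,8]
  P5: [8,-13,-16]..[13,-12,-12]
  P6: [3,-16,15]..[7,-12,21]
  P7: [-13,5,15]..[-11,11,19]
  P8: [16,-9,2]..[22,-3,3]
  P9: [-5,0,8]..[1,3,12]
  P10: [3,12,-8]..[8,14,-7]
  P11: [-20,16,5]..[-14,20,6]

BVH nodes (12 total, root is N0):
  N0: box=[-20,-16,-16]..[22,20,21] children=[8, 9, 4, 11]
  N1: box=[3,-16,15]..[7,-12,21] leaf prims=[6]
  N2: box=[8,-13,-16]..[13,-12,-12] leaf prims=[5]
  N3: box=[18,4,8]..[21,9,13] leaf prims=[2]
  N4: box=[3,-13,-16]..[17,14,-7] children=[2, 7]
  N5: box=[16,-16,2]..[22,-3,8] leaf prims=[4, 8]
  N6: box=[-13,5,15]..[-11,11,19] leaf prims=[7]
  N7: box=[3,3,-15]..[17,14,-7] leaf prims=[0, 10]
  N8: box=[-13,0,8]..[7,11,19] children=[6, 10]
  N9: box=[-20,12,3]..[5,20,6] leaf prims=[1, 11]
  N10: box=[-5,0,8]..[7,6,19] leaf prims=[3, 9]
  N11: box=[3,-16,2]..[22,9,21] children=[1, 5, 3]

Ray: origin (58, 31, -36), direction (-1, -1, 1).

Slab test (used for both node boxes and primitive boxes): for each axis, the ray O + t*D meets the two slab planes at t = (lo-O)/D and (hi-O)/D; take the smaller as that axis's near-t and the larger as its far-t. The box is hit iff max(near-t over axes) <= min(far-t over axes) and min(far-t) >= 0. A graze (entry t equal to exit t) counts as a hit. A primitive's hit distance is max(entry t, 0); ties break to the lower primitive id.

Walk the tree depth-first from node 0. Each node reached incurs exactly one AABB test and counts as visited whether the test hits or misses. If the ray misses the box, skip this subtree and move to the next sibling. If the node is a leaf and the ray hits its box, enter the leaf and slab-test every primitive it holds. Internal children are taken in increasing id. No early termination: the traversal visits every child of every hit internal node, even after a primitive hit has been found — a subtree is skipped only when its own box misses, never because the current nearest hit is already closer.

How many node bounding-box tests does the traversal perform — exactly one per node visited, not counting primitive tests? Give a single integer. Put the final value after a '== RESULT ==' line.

Traverse from the root:
N0 x:[36,78] y:[11,47] z:[20,57] -> hit [36,47], descend [4, 8, 9, 11]
  N4 x:[41,55] y:[17,44] z:[20,29] -> miss, prune
  N8 x:[51,71] y:[20,31] z:[44,55] -> miss, prune
  N9 x:[53,78] y:[11,19] z:[39,42] -> miss, prune
  N11 x:[36,55] y:[22,47] z:[38,57] -> hit [38,47], descend [1, 3, 5]
    N1 x:[51,55] y:[43,47] z:[51,57] -> miss, prune
    N3 x:[37,40] y:[22,27] z:[44,49] -> miss, prune
    N5 x:[36,42] y:[34,47] z:[38,44] -> hit [38,42] leaf, test {P4@t=42, P8@t=38}

Visited [0, 4, 8, 9, 11, 1, 3, 5]. Tests: 8 box, 1 leaf. Nearest: P8.

== RESULT ==
8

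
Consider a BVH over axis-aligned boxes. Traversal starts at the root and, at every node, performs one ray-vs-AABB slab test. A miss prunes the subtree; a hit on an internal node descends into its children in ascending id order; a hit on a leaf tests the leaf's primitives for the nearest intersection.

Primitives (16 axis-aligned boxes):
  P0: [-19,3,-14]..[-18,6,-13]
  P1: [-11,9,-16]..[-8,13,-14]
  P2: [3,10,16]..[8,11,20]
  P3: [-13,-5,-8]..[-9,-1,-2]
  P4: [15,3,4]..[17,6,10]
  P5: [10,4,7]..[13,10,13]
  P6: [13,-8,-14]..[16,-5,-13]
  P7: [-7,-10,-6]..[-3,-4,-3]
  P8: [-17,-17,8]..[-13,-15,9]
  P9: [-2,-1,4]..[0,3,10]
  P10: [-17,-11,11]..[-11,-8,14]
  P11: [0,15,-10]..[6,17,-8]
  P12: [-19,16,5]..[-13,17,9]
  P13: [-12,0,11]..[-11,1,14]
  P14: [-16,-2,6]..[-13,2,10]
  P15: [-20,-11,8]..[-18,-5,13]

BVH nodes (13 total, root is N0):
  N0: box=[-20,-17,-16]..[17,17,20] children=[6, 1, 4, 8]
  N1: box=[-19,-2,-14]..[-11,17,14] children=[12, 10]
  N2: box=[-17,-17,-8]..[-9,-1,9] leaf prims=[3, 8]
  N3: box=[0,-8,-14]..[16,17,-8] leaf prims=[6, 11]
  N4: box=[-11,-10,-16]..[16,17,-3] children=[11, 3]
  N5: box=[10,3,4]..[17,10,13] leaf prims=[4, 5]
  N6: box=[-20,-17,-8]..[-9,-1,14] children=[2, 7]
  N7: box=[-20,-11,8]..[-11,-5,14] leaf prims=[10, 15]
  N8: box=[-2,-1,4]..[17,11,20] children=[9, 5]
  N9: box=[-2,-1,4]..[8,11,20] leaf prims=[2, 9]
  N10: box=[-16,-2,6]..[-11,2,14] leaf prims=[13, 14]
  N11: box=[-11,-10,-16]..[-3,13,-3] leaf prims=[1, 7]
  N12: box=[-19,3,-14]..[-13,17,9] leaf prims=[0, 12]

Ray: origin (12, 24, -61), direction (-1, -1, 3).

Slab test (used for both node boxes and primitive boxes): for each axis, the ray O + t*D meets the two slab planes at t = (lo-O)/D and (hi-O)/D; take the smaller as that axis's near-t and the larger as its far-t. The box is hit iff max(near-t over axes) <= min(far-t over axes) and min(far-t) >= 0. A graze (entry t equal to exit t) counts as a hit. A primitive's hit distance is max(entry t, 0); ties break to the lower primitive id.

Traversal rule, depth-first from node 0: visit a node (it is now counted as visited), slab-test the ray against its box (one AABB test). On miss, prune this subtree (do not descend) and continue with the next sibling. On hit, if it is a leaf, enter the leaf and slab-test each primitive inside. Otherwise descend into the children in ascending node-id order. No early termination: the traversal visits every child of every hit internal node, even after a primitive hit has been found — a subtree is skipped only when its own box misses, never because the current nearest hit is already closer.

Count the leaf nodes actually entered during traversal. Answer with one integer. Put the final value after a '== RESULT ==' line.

Trace the traversal:
N0 x:[-5,32] y:[7,41] z:[15,27] -> hit [15,27], descend [1, 4, 6, 8]
  N1 x:[23,31] y:[7,26] z:[47/3,25] -> hit [23,25], descend [10, 12]
    N10 x:[23,28] y:[22,26] z:[67/3,25] -> hit [23,25] leaf, test {P13@t=24, P14(miss)}
    N12 x:[25,31] y:[7,21] z:[47/3,70/3] -> miss, prune
  N4 x:[-4,23] y:[7,34] z:[15,58/3] -> hit [15,58/3], descend [3, 11]
    N3 x:[-4,12] y:[7,32] z:[47/3,53/3] -> miss, prune
    N11 x:[15,23] y:[11,34] z:[15,58/3] -> hit [15,58/3] leaf, test {P1(miss), P7(miss)}
  N6 x:[21,32] y:[25,41] z:[53/3,25] -> hit [25,25], descend [2, 7]
    N2 x:[21,29] y:[25,41] z:[53/3,70/3] -> miss, prune
    N7 x:[23,32] y:[29,35] z:[23,25] -> miss, prune
  N8 x:[-5,14] y:[13,25] z:[65/3,27] -> miss, prune

order=[0, 1, 10, 12, 4, 3, 11, 6, 2, 7, 8]  |boxes|=11  |leaves|=2  hit=P13

== RESULT ==
2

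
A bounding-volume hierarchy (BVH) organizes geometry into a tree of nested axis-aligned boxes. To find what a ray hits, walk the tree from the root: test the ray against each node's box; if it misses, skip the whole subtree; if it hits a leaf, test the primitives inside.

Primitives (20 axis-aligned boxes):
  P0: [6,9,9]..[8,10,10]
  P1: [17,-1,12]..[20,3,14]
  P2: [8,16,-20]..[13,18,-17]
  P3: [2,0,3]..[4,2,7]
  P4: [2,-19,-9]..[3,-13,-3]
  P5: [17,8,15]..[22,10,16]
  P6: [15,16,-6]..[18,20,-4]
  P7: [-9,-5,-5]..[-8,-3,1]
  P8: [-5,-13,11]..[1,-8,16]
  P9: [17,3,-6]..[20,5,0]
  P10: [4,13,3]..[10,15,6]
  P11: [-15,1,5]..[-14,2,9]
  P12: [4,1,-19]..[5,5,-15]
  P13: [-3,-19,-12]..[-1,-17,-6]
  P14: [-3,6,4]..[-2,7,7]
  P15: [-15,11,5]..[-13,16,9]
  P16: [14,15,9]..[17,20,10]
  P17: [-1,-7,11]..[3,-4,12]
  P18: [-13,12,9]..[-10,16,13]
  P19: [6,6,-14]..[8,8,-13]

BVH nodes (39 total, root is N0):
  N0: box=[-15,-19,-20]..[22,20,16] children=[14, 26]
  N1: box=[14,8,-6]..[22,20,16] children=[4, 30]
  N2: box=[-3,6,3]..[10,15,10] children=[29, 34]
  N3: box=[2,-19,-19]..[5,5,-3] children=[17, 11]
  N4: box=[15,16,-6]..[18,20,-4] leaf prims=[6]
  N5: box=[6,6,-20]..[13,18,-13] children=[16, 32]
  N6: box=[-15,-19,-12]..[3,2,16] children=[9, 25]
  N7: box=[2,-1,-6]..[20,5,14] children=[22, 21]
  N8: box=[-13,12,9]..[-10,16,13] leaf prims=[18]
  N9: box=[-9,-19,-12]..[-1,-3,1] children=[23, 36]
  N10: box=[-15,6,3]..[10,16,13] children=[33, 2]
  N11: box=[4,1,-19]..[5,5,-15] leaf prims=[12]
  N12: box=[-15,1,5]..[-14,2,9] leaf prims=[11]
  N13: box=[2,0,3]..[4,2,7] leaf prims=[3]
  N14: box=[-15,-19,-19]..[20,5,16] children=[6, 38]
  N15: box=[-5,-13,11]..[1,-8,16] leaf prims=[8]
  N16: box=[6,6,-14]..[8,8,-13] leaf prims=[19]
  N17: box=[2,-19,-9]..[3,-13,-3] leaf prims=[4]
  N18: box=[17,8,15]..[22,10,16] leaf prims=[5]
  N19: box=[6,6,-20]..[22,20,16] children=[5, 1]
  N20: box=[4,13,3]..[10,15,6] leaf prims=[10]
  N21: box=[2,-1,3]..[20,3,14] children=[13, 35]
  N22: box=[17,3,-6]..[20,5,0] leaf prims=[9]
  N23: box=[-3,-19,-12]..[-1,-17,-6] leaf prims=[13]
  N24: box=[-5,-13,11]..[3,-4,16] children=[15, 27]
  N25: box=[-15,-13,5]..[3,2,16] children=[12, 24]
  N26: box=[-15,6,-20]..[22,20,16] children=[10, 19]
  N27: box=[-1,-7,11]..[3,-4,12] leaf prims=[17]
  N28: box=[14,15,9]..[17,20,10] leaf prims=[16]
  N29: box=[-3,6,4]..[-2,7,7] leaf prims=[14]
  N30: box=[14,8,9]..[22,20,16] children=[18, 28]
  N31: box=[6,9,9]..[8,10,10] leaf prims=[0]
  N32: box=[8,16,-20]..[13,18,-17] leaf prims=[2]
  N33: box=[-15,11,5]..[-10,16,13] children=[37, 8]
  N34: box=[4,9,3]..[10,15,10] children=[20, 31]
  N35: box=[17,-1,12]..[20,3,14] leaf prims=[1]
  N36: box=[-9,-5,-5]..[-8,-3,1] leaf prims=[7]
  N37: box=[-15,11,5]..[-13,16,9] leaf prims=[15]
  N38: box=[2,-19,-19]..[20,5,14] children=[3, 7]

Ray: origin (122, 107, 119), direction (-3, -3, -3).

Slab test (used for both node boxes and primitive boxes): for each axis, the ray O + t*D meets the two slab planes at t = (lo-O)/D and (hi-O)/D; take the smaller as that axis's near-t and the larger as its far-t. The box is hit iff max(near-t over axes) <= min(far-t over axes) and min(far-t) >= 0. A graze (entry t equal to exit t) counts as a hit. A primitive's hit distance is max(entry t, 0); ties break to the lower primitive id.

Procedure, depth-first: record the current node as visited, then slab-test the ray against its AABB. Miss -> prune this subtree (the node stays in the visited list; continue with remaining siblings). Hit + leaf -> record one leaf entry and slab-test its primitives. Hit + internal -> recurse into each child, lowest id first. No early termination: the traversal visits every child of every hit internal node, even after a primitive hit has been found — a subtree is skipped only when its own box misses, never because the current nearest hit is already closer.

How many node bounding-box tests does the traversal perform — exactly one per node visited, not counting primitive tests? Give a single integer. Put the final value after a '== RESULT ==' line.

Trace the traversal:
N0 x:[100/3,137/3] y:[29,42] z:[103/3,139/3] -> hit [103/3,42], descend [14, 26]
  N14 x:[34,137/3] y:[34,42] z:[103/3,46] -> hit [103/3,42], descend [6, 38]
    N6 x:[119/3,137/3] y:[35,42] z:[103/3,131/3] -> hit [119/3,42], descend [9, 25]
      N9 x:[41,131/3] y:[110/3,42] z:[118/3,131/3] -> hit [41,42], descend [23, 36]
        N23 x:[41,125/3] y:[124/3,42] z:[125/3,131/3] -> hit [125/3,125/3] leaf, test {P13@t=125/3}
        N36 x:[130/3,131/3] y:[110/3,112/3] z:[118/3,124/3] -> miss, prune
      N25 x:[119/3,137/3] y:[35,40] z:[103/3,38] -> miss, prune
    N38 x:[34,40] y:[34,42] z:[35,46] -> hit [35,40], descend [3, 7]
      N3 x:[39,40] y:[34,42] z:[122/3,46] -> miss, prune
      N7 x:[34,40] y:[34,36] z:[35,125/3] -> hit [35,36], descend [21, 22]
        N21 x:[34,40] y:[104/3,36] z:[35,116/3] -> hit [35,36], descend [13, 35]
          N13 x:[118/3,40] y:[35,107/3] z:[112/3,116/3] -> miss, prune
          N35 x:[34,35] y:[104/3,36] z:[35,107/3] -> hit [35,35] leaf, test {P1@t=35}
        N22 x:[34,35] y:[34,104/3] z:[119/3,125/3] -> miss, prune
  N26 x:[100/3,137/3] y:[29,101/3] z:[103/3,139/3] -> miss, prune

Summary -> nodes [0, 14, 6, 9, 23, 36, 25, 38, 3, 7, 21, 13, 35, 22, 26]; box-tests=15; leaf-entries=2; first=P1

== RESULT ==
15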